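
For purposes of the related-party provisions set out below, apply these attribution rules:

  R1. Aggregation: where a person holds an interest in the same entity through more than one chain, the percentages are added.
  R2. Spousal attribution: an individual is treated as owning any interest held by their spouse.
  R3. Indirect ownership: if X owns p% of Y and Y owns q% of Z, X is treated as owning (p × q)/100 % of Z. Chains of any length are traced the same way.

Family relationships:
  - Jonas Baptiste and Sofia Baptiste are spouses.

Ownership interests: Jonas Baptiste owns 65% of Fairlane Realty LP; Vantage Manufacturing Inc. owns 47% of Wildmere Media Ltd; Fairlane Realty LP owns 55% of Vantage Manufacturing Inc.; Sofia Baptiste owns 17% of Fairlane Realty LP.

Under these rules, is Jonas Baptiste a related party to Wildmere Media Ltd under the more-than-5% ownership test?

Yes

By spousal attribution (R2), Jonas Baptiste is treated as also owning Sofia Baptiste's interest in Fairlane Realty LP, giving 65% + 17% = 82%.
Chain via Fairlane Realty LP → Vantage Manufacturing Inc. (R3): 82% × 55% × 47% = 21.197% of Wildmere Media Ltd.
21.197% exceeds the 5% threshold, so Jonas is a related party to Wildmere Media Ltd.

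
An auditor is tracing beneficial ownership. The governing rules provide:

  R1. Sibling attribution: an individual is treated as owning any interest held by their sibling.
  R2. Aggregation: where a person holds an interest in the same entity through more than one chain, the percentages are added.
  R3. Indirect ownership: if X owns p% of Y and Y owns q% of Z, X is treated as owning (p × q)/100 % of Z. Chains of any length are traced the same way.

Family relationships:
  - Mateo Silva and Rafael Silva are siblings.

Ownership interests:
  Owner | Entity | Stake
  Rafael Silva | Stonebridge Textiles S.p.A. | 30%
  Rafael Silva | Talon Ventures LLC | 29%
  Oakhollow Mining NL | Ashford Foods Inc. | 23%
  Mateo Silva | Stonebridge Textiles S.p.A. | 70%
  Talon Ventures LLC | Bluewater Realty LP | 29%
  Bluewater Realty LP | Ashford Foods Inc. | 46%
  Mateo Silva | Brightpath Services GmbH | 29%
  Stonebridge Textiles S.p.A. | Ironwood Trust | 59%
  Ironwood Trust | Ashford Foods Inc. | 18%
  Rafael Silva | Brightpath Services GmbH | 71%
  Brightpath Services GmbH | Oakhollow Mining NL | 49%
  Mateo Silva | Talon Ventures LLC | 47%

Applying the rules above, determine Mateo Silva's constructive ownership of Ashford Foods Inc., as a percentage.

By sibling attribution (R1), Mateo Silva is treated as also owning Rafael Silva's interest in Brightpath Services GmbH, giving 29% + 71% = 100%.
By sibling attribution (R1), Mateo Silva is treated as also owning Rafael Silva's interest in Talon Ventures LLC, giving 47% + 29% = 76%.
By sibling attribution (R1), Mateo Silva is treated as also owning Rafael Silva's interest in Stonebridge Textiles S.p.A, giving 70% + 30% = 100%.
Chain via Brightpath Services GmbH → Oakhollow Mining NL (R3): 100% × 49% × 23% = 11.27% of Ashford Foods Inc.
Chain via Talon Ventures LLC → Bluewater Realty LP (R3): 76% × 29% × 46% = 10.1384% of Ashford Foods Inc.
Chain via Stonebridge Textiles S.p.A. → Ironwood Trust (R3): 100% × 59% × 18% = 10.62% of Ashford Foods Inc.
Aggregating (R2): 11.27% + 10.1384% + 10.62% = 32.0284%.

32.0284%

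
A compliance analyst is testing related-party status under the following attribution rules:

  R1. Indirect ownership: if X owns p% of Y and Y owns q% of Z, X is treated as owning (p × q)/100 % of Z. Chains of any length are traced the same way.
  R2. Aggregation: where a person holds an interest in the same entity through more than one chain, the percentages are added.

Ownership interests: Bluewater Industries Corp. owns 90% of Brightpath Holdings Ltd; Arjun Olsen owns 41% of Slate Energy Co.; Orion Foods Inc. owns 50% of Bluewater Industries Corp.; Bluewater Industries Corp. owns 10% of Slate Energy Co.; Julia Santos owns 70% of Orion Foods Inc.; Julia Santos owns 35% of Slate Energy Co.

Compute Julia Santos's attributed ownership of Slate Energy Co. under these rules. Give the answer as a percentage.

38.5%

Chain via Orion Foods Inc. → Bluewater Industries Corp. (R1): 70% × 50% × 10% = 3.5% of Slate Energy Co.
Direct interest in Slate Energy Co: 35%.
Aggregating (R2): 3.5% + 35% = 38.5%.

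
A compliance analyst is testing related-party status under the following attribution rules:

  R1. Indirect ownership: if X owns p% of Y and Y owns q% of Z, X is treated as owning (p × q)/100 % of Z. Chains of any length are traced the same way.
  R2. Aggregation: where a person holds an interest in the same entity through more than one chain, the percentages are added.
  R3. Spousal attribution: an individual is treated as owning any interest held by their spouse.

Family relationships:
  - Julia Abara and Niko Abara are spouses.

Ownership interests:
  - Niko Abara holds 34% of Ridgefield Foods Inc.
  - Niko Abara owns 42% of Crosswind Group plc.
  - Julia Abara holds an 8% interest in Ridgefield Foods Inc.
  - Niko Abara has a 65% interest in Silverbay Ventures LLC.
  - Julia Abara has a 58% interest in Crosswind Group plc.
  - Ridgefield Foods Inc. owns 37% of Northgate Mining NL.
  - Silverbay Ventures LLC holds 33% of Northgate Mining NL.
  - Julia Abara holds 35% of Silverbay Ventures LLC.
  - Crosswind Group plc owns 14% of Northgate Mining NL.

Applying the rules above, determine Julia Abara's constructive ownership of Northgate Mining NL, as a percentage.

By spousal attribution (R3), Julia Abara is treated as also owning Niko Abara's interest in Silverbay Ventures LLC, giving 35% + 65% = 100%.
By spousal attribution (R3), Julia Abara is treated as also owning Niko Abara's interest in Crosswind Group plc, giving 58% + 42% = 100%.
By spousal attribution (R3), Julia Abara is treated as also owning Niko Abara's interest in Ridgefield Foods Inc, giving 8% + 34% = 42%.
Chain via Silverbay Ventures LLC (R1): 100% × 33% = 33% of Northgate Mining NL.
Chain via Crosswind Group plc (R1): 100% × 14% = 14% of Northgate Mining NL.
Chain via Ridgefield Foods Inc. (R1): 42% × 37% = 15.54% of Northgate Mining NL.
Aggregating (R2): 33% + 14% + 15.54% = 62.54%.

62.54%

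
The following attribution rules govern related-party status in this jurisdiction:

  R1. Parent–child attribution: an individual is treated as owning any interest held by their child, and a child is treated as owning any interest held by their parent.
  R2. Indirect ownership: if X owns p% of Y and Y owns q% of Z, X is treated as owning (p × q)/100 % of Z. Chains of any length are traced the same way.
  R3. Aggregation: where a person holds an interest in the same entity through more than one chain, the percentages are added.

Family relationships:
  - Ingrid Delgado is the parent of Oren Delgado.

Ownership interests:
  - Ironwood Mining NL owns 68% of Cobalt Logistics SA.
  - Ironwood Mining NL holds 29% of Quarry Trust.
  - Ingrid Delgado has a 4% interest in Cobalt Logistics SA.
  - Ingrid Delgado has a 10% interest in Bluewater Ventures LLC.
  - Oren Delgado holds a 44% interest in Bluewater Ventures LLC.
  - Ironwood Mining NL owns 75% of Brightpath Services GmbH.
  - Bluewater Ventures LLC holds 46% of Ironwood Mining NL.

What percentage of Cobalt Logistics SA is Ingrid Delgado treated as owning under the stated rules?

20.8912%

By parent–child attribution (R1), Ingrid Delgado is treated as also owning Oren Delgado's interest in Bluewater Ventures LLC, giving 10% + 44% = 54%.
Chain via Bluewater Ventures LLC → Ironwood Mining NL (R2): 54% × 46% × 68% = 16.8912% of Cobalt Logistics SA.
Direct interest in Cobalt Logistics SA: 4%.
Aggregating (R3): 16.8912% + 4% = 20.8912%.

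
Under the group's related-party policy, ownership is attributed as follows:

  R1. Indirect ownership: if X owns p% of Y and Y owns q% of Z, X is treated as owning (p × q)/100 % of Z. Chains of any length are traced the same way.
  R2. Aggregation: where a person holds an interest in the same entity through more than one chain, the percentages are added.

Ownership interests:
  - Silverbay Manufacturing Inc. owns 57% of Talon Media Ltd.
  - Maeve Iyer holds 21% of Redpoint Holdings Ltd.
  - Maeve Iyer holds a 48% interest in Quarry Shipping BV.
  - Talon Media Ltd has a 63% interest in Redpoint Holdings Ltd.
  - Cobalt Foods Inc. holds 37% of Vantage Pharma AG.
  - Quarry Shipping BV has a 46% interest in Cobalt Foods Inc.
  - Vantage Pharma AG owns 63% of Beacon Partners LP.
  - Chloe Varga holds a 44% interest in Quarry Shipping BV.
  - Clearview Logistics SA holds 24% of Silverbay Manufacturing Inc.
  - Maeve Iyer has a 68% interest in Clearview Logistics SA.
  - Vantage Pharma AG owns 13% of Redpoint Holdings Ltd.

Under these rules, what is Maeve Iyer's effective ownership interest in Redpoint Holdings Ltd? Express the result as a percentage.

Chain via Clearview Logistics SA → Silverbay Manufacturing Inc. → Talon Media Ltd (R1): 68% × 24% × 57% × 63% = 5.860512% of Redpoint Holdings Ltd.
Chain via Quarry Shipping BV → Cobalt Foods Inc. → Vantage Pharma AG (R1): 48% × 46% × 37% × 13% = 1.062048% of Redpoint Holdings Ltd.
Direct interest in Redpoint Holdings Ltd: 21%.
Aggregating (R2): 5.860512% + 1.062048% + 21% = 27.92256%.

27.92256%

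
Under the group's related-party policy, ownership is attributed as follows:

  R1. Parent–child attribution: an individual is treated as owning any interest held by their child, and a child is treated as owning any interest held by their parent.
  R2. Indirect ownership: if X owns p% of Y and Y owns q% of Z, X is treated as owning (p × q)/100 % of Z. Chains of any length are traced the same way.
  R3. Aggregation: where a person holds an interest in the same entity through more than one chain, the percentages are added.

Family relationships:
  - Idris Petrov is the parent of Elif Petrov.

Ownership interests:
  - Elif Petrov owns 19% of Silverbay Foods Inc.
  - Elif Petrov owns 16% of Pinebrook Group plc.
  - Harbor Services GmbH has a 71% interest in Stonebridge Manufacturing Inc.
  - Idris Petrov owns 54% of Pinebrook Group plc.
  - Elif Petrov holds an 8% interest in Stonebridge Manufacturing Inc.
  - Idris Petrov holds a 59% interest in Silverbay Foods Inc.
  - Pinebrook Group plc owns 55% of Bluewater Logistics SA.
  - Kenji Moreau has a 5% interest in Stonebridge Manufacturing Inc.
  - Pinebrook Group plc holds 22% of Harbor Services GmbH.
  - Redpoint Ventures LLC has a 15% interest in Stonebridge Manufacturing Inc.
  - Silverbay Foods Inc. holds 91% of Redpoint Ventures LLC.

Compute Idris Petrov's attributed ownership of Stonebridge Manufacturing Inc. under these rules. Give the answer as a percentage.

By parent–child attribution (R1), Idris Petrov is treated as also owning Elif Petrov's interest in Silverbay Foods Inc, giving 59% + 19% = 78%.
By parent–child attribution (R1), Idris Petrov is treated as also owning Elif Petrov's interest in Pinebrook Group plc, giving 54% + 16% = 70%.
By parent–child attribution (R1), Idris Petrov is treated as owning Elif Petrov's 8% interest in Stonebridge Manufacturing Inc.
Chain via Silverbay Foods Inc. → Redpoint Ventures LLC (R2): 78% × 91% × 15% = 10.647% of Stonebridge Manufacturing Inc.
Chain via Pinebrook Group plc → Harbor Services GmbH (R2): 70% × 22% × 71% = 10.934% of Stonebridge Manufacturing Inc.
Direct interest in Stonebridge Manufacturing Inc: 8%.
Aggregating (R3): 10.647% + 10.934% + 8% = 29.581%.

29.581%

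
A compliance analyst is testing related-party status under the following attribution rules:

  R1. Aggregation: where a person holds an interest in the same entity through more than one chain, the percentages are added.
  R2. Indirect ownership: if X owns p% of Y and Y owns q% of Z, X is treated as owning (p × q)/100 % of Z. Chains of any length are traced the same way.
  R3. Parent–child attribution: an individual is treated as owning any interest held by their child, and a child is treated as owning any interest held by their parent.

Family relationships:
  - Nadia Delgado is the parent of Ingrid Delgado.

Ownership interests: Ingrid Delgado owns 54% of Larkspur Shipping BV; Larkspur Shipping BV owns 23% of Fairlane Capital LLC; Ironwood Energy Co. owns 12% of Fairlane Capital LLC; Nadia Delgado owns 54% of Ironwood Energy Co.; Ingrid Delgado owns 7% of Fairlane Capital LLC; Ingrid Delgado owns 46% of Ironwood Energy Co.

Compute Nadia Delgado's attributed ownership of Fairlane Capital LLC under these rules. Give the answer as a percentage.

31.42%

By parent–child attribution (R3), Nadia Delgado is treated as also owning Ingrid Delgado's interest in Ironwood Energy Co, giving 54% + 46% = 100%.
By parent–child attribution (R3), Nadia Delgado is treated as owning Ingrid Delgado's 54% interest in Larkspur Shipping BV.
By parent–child attribution (R3), Nadia Delgado is treated as owning Ingrid Delgado's 7% interest in Fairlane Capital LLC.
Chain via Ironwood Energy Co. (R2): 100% × 12% = 12% of Fairlane Capital LLC.
Chain via Larkspur Shipping BV (R2): 54% × 23% = 12.42% of Fairlane Capital LLC.
Direct interest in Fairlane Capital LLC: 7%.
Aggregating (R1): 12% + 12.42% + 7% = 31.42%.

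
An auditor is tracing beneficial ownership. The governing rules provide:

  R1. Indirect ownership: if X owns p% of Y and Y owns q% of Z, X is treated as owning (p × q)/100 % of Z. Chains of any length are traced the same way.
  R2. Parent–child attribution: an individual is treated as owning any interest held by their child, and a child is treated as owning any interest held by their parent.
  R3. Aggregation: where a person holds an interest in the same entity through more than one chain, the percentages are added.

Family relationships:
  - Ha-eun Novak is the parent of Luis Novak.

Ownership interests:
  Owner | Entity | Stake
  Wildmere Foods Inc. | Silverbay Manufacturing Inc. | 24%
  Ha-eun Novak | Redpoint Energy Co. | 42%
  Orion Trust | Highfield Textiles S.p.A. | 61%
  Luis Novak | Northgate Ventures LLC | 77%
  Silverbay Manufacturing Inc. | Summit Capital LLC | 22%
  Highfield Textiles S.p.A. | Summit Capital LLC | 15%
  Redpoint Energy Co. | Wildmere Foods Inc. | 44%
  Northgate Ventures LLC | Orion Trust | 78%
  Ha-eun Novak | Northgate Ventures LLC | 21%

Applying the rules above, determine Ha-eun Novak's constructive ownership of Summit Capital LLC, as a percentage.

By parent–child attribution (R2), Ha-eun Novak is treated as also owning Luis Novak's interest in Northgate Ventures LLC, giving 21% + 77% = 98%.
Chain via Redpoint Energy Co. → Wildmere Foods Inc. → Silverbay Manufacturing Inc. (R1): 42% × 44% × 24% × 22% = 0.975744% of Summit Capital LLC.
Chain via Northgate Ventures LLC → Orion Trust → Highfield Textiles S.p.A. (R1): 98% × 78% × 61% × 15% = 6.99426% of Summit Capital LLC.
Aggregating (R3): 0.975744% + 6.99426% = 7.970004%.

7.970004%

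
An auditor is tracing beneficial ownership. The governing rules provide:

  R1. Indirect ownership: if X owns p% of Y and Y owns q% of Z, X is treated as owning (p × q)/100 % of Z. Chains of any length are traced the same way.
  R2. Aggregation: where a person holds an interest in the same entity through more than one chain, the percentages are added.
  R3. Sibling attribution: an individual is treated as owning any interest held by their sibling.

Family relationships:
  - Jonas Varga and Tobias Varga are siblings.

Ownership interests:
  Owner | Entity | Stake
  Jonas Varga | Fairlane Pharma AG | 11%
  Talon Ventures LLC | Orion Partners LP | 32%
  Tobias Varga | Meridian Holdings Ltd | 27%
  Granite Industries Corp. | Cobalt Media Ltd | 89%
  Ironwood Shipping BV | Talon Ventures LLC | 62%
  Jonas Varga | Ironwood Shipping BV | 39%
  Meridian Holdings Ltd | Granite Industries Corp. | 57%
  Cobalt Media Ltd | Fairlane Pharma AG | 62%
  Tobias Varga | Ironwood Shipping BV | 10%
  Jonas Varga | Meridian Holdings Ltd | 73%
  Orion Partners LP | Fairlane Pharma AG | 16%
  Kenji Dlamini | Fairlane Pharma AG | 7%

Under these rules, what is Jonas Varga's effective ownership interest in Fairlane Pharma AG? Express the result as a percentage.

44.008056%

By sibling attribution (R3), Jonas Varga is treated as also owning Tobias Varga's interest in Meridian Holdings Ltd, giving 73% + 27% = 100%.
By sibling attribution (R3), Jonas Varga is treated as also owning Tobias Varga's interest in Ironwood Shipping BV, giving 39% + 10% = 49%.
Chain via Meridian Holdings Ltd → Granite Industries Corp. → Cobalt Media Ltd (R1): 100% × 57% × 89% × 62% = 31.4526% of Fairlane Pharma AG.
Chain via Ironwood Shipping BV → Talon Ventures LLC → Orion Partners LP (R1): 49% × 62% × 32% × 16% = 1.555456% of Fairlane Pharma AG.
Direct interest in Fairlane Pharma AG: 11%.
Aggregating (R2): 31.4526% + 1.555456% + 11% = 44.008056%.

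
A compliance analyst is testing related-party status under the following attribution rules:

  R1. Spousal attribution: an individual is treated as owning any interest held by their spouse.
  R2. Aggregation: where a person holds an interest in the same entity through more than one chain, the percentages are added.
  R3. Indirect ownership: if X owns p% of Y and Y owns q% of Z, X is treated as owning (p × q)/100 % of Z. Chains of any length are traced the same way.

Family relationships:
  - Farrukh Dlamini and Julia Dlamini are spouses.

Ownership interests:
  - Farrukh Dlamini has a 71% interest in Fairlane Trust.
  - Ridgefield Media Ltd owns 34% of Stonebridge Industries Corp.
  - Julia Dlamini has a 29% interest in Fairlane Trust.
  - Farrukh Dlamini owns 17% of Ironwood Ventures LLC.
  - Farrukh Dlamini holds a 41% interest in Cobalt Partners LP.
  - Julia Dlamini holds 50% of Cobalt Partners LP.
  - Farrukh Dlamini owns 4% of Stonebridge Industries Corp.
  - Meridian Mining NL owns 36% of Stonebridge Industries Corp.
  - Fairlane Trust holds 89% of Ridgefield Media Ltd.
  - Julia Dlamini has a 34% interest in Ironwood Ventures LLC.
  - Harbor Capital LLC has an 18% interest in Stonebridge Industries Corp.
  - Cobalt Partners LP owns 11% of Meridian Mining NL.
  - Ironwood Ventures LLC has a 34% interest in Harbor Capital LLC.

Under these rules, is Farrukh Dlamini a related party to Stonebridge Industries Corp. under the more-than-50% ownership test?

No

By spousal attribution (R1), Farrukh Dlamini is treated as also owning Julia Dlamini's interest in Ironwood Ventures LLC, giving 17% + 34% = 51%.
By spousal attribution (R1), Farrukh Dlamini is treated as also owning Julia Dlamini's interest in Cobalt Partners LP, giving 41% + 50% = 91%.
By spousal attribution (R1), Farrukh Dlamini is treated as also owning Julia Dlamini's interest in Fairlane Trust, giving 71% + 29% = 100%.
Chain via Ironwood Ventures LLC → Harbor Capital LLC (R3): 51% × 34% × 18% = 3.1212% of Stonebridge Industries Corp.
Chain via Cobalt Partners LP → Meridian Mining NL (R3): 91% × 11% × 36% = 3.6036% of Stonebridge Industries Corp.
Chain via Fairlane Trust → Ridgefield Media Ltd (R3): 100% × 89% × 34% = 30.26% of Stonebridge Industries Corp.
Direct interest in Stonebridge Industries Corp: 4%.
Aggregating (R2): 3.1212% + 3.6036% + 30.26% + 4% = 40.9848%.
40.9848% does not exceed the 50% threshold, so Farrukh is not a related party to Stonebridge Industries Corp.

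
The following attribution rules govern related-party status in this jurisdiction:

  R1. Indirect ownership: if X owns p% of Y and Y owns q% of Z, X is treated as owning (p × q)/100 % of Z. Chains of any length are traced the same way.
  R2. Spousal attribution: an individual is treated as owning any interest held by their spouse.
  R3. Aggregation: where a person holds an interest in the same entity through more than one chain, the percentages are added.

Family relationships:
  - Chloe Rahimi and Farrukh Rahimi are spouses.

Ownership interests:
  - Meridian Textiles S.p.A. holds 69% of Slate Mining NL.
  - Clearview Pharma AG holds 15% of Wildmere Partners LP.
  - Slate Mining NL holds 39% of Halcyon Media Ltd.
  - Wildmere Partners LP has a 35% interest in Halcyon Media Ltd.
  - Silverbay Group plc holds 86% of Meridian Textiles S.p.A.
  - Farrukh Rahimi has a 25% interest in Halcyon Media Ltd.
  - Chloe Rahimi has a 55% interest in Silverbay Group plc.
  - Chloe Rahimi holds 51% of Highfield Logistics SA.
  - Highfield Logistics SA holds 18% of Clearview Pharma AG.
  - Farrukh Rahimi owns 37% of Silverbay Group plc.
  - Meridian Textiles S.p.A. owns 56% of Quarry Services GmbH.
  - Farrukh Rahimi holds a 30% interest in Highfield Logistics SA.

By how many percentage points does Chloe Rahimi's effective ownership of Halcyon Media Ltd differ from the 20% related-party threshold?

By spousal attribution (R2), Chloe Rahimi is treated as also owning Farrukh Rahimi's interest in Highfield Logistics SA, giving 51% + 30% = 81%.
By spousal attribution (R2), Chloe Rahimi is treated as also owning Farrukh Rahimi's interest in Silverbay Group plc, giving 55% + 37% = 92%.
By spousal attribution (R2), Chloe Rahimi is treated as owning Farrukh Rahimi's 25% interest in Halcyon Media Ltd.
Chain via Highfield Logistics SA → Clearview Pharma AG → Wildmere Partners LP (R1): 81% × 18% × 15% × 35% = 0.76545% of Halcyon Media Ltd.
Chain via Silverbay Group plc → Meridian Textiles S.p.A. → Slate Mining NL (R1): 92% × 86% × 69% × 39% = 21.291192% of Halcyon Media Ltd.
Direct interest in Halcyon Media Ltd: 25%.
Aggregating (R3): 0.76545% + 21.291192% + 25% = 47.056642%.
47.056642% exceeds the 20% threshold by 27.056642 percentage points.

27.056642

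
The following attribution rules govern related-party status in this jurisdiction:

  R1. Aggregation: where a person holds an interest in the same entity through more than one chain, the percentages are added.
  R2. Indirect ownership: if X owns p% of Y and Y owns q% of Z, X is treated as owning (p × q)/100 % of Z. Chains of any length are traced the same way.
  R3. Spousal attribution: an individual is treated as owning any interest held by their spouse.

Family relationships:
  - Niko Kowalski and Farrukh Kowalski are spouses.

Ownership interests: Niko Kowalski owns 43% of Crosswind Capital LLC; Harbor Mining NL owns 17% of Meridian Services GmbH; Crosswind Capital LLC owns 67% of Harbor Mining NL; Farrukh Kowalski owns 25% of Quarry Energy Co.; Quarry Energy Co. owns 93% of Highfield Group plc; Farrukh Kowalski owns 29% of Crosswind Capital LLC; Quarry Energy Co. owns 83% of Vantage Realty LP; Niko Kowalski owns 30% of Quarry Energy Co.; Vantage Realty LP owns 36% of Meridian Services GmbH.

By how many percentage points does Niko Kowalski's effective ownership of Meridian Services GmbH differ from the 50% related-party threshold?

By spousal attribution (R3), Niko Kowalski is treated as also owning Farrukh Kowalski's interest in Crosswind Capital LLC, giving 43% + 29% = 72%.
By spousal attribution (R3), Niko Kowalski is treated as also owning Farrukh Kowalski's interest in Quarry Energy Co, giving 30% + 25% = 55%.
Chain via Crosswind Capital LLC → Harbor Mining NL (R2): 72% × 67% × 17% = 8.2008% of Meridian Services GmbH.
Chain via Quarry Energy Co. → Vantage Realty LP (R2): 55% × 83% × 36% = 16.434% of Meridian Services GmbH.
Aggregating (R1): 8.2008% + 16.434% = 24.6348%.
24.6348% falls short of the 50% threshold by 25.3652 percentage points.

25.3652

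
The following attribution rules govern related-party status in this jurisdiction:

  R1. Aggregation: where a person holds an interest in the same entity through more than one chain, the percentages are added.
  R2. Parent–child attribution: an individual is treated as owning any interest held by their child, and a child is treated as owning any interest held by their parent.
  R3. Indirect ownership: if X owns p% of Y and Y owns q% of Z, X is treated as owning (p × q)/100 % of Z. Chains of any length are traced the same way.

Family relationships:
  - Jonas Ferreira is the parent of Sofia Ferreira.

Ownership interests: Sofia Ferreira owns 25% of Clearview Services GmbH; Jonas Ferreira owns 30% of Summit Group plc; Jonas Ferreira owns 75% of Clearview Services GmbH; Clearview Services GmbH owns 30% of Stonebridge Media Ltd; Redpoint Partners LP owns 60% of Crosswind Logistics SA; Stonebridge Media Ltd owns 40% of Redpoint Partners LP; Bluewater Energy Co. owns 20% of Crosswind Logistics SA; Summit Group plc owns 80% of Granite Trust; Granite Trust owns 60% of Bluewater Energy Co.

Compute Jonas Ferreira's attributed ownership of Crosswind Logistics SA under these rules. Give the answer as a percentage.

By parent–child attribution (R2), Jonas Ferreira is treated as also owning Sofia Ferreira's interest in Clearview Services GmbH, giving 75% + 25% = 100%.
Chain via Clearview Services GmbH → Stonebridge Media Ltd → Redpoint Partners LP (R3): 100% × 30% × 40% × 60% = 7.2% of Crosswind Logistics SA.
Chain via Summit Group plc → Granite Trust → Bluewater Energy Co. (R3): 30% × 80% × 60% × 20% = 2.88% of Crosswind Logistics SA.
Aggregating (R1): 7.2% + 2.88% = 10.08%.

10.08%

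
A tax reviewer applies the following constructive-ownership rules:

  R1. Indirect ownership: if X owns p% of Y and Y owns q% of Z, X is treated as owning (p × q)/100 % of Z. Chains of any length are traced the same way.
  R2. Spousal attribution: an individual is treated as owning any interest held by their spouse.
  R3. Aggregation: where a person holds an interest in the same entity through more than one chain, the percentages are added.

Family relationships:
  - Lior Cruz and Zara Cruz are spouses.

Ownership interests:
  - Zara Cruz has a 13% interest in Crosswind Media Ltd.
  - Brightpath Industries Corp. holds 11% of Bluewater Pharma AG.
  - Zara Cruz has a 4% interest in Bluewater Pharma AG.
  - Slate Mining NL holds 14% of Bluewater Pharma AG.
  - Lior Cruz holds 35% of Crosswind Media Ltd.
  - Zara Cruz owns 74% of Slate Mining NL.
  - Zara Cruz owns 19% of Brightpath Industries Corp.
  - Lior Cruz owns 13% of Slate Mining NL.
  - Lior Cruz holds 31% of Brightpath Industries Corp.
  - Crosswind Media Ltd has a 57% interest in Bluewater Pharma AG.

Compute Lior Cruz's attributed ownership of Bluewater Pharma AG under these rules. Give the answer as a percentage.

By spousal attribution (R2), Lior Cruz is treated as also owning Zara Cruz's interest in Crosswind Media Ltd, giving 35% + 13% = 48%.
By spousal attribution (R2), Lior Cruz is treated as also owning Zara Cruz's interest in Brightpath Industries Corp, giving 31% + 19% = 50%.
By spousal attribution (R2), Lior Cruz is treated as also owning Zara Cruz's interest in Slate Mining NL, giving 13% + 74% = 87%.
By spousal attribution (R2), Lior Cruz is treated as owning Zara Cruz's 4% interest in Bluewater Pharma AG.
Chain via Crosswind Media Ltd (R1): 48% × 57% = 27.36% of Bluewater Pharma AG.
Chain via Brightpath Industries Corp. (R1): 50% × 11% = 5.5% of Bluewater Pharma AG.
Chain via Slate Mining NL (R1): 87% × 14% = 12.18% of Bluewater Pharma AG.
Direct interest in Bluewater Pharma AG: 4%.
Aggregating (R3): 27.36% + 5.5% + 12.18% + 4% = 49.04%.

49.04%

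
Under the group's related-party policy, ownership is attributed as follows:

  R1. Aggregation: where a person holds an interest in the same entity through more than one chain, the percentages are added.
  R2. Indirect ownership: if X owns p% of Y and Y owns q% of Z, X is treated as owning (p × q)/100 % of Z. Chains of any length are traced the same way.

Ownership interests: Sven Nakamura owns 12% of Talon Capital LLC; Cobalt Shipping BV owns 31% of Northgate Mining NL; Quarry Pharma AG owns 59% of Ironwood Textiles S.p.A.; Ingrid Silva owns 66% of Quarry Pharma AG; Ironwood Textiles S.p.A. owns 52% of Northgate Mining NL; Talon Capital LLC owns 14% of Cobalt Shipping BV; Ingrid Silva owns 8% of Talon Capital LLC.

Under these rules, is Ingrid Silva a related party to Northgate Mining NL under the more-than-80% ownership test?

No

Chain via Quarry Pharma AG → Ironwood Textiles S.p.A. (R2): 66% × 59% × 52% = 20.2488% of Northgate Mining NL.
Chain via Talon Capital LLC → Cobalt Shipping BV (R2): 8% × 14% × 31% = 0.3472% of Northgate Mining NL.
Aggregating (R1): 20.2488% + 0.3472% = 20.596%.
20.596% does not exceed the 80% threshold, so Ingrid is not a related party to Northgate Mining NL.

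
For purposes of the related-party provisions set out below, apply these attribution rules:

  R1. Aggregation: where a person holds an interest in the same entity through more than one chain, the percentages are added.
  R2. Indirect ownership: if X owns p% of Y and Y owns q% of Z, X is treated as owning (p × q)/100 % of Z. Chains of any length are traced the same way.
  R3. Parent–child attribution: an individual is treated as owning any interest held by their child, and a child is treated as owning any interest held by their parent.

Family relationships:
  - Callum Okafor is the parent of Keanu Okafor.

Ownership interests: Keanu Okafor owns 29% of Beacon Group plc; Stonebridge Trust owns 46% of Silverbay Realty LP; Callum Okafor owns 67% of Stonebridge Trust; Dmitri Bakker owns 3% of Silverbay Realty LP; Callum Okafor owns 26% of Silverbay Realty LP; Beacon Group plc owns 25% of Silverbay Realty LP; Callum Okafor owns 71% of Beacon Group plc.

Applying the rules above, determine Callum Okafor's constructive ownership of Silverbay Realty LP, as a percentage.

By parent–child attribution (R3), Callum Okafor is treated as also owning Keanu Okafor's interest in Beacon Group plc, giving 71% + 29% = 100%.
Chain via Stonebridge Trust (R2): 67% × 46% = 30.82% of Silverbay Realty LP.
Chain via Beacon Group plc (R2): 100% × 25% = 25% of Silverbay Realty LP.
Direct interest in Silverbay Realty LP: 26%.
Aggregating (R1): 30.82% + 25% + 26% = 81.82%.

81.82%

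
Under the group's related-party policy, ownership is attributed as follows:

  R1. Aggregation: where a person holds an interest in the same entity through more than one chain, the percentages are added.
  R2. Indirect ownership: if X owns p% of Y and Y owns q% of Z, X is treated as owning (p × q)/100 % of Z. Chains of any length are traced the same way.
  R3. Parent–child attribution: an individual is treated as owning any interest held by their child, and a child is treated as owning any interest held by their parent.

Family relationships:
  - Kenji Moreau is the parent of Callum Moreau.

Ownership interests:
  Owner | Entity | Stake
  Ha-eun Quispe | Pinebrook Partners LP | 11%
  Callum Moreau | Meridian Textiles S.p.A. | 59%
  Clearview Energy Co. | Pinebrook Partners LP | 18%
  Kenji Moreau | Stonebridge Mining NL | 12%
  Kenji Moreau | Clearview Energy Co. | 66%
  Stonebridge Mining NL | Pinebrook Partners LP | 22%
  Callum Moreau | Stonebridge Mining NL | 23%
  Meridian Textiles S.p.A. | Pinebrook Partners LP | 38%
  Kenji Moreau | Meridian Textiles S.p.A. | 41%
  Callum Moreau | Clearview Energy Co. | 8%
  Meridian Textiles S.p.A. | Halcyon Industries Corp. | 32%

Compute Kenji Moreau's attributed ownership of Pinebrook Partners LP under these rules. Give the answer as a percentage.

59.02%

By parent–child attribution (R3), Kenji Moreau is treated as also owning Callum Moreau's interest in Stonebridge Mining NL, giving 12% + 23% = 35%.
By parent–child attribution (R3), Kenji Moreau is treated as also owning Callum Moreau's interest in Meridian Textiles S.p.A, giving 41% + 59% = 100%.
By parent–child attribution (R3), Kenji Moreau is treated as also owning Callum Moreau's interest in Clearview Energy Co, giving 66% + 8% = 74%.
Chain via Stonebridge Mining NL (R2): 35% × 22% = 7.7% of Pinebrook Partners LP.
Chain via Meridian Textiles S.p.A. (R2): 100% × 38% = 38% of Pinebrook Partners LP.
Chain via Clearview Energy Co. (R2): 74% × 18% = 13.32% of Pinebrook Partners LP.
Aggregating (R1): 7.7% + 38% + 13.32% = 59.02%.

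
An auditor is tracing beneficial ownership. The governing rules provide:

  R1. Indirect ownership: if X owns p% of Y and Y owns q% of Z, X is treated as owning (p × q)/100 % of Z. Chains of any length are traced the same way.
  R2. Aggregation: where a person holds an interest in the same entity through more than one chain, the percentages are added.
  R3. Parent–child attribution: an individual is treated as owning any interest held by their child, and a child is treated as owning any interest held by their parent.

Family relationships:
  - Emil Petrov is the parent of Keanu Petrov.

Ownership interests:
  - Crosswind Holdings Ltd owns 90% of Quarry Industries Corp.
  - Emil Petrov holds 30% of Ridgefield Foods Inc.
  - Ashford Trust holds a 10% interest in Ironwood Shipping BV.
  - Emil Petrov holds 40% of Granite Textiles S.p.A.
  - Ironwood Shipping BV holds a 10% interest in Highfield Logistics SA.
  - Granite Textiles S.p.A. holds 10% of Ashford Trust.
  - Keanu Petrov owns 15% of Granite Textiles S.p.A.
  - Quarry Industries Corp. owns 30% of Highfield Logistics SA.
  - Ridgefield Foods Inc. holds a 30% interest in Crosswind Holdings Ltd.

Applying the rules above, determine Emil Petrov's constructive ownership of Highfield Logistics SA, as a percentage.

2.485%

By parent–child attribution (R3), Emil Petrov is treated as also owning Keanu Petrov's interest in Granite Textiles S.p.A, giving 40% + 15% = 55%.
Chain via Ridgefield Foods Inc. → Crosswind Holdings Ltd → Quarry Industries Corp. (R1): 30% × 30% × 90% × 30% = 2.43% of Highfield Logistics SA.
Chain via Granite Textiles S.p.A. → Ashford Trust → Ironwood Shipping BV (R1): 55% × 10% × 10% × 10% = 0.055% of Highfield Logistics SA.
Aggregating (R2): 2.43% + 0.055% = 2.485%.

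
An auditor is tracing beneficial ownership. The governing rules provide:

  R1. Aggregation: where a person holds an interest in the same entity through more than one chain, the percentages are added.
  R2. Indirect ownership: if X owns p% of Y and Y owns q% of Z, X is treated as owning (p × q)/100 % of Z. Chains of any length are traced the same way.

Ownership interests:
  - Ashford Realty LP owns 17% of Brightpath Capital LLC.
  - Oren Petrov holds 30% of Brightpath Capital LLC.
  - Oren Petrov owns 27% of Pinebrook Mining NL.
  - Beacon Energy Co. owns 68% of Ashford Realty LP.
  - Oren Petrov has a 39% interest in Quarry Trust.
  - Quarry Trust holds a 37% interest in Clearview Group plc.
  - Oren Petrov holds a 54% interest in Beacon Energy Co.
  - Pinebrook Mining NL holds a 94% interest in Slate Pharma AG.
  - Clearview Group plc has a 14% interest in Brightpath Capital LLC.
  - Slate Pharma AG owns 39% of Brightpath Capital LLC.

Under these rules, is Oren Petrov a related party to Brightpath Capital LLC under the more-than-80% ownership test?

No

Chain via Quarry Trust → Clearview Group plc (R2): 39% × 37% × 14% = 2.0202% of Brightpath Capital LLC.
Chain via Beacon Energy Co. → Ashford Realty LP (R2): 54% × 68% × 17% = 6.2424% of Brightpath Capital LLC.
Chain via Pinebrook Mining NL → Slate Pharma AG (R2): 27% × 94% × 39% = 9.8982% of Brightpath Capital LLC.
Direct interest in Brightpath Capital LLC: 30%.
Aggregating (R1): 2.0202% + 6.2424% + 9.8982% + 30% = 48.1608%.
48.1608% does not exceed the 80% threshold, so Oren is not a related party to Brightpath Capital LLC.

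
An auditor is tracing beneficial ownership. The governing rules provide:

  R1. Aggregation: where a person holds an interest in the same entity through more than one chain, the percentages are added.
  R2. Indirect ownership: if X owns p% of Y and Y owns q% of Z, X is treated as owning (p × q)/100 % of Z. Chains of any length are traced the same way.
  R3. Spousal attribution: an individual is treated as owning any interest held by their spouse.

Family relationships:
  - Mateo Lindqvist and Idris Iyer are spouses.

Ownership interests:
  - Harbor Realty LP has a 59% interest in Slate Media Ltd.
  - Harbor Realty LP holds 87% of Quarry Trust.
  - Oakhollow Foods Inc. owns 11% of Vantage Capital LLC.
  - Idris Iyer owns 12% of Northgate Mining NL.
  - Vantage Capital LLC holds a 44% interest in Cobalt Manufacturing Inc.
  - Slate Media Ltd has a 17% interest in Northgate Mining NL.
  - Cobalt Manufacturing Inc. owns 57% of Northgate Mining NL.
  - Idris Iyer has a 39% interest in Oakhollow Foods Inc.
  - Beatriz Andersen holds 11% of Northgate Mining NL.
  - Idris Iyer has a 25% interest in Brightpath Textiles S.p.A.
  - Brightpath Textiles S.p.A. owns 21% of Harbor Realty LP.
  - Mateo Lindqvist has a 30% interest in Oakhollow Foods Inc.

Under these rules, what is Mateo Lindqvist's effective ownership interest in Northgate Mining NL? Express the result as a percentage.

14.430147%

By spousal attribution (R3), Mateo Lindqvist is treated as also owning Idris Iyer's interest in Oakhollow Foods Inc, giving 30% + 39% = 69%.
By spousal attribution (R3), Mateo Lindqvist is treated as owning Idris Iyer's 25% interest in Brightpath Textiles S.p.A.
By spousal attribution (R3), Mateo Lindqvist is treated as owning Idris Iyer's 12% interest in Northgate Mining NL.
Chain via Oakhollow Foods Inc. → Vantage Capital LLC → Cobalt Manufacturing Inc. (R2): 69% × 11% × 44% × 57% = 1.903572% of Northgate Mining NL.
Chain via Brightpath Textiles S.p.A. → Harbor Realty LP → Slate Media Ltd (R2): 25% × 21% × 59% × 17% = 0.526575% of Northgate Mining NL.
Direct interest in Northgate Mining NL: 12%.
Aggregating (R1): 1.903572% + 0.526575% + 12% = 14.430147%.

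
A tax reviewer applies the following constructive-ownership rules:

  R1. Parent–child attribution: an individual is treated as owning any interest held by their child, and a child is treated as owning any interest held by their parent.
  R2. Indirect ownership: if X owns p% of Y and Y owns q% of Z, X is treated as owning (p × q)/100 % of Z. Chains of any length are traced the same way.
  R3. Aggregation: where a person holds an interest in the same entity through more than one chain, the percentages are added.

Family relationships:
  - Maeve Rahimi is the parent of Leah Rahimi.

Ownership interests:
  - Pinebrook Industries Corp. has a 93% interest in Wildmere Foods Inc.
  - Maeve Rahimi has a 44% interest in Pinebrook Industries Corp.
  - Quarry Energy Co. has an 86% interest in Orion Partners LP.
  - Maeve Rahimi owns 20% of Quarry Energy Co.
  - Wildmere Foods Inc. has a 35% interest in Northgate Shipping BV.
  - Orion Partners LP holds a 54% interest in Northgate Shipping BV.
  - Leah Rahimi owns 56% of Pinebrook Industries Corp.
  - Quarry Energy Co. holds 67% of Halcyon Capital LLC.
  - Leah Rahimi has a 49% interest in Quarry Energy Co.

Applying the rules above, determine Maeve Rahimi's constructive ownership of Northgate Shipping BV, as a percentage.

64.5936%

By parent–child attribution (R1), Maeve Rahimi is treated as also owning Leah Rahimi's interest in Pinebrook Industries Corp, giving 44% + 56% = 100%.
By parent–child attribution (R1), Maeve Rahimi is treated as also owning Leah Rahimi's interest in Quarry Energy Co, giving 20% + 49% = 69%.
Chain via Pinebrook Industries Corp. → Wildmere Foods Inc. (R2): 100% × 93% × 35% = 32.55% of Northgate Shipping BV.
Chain via Quarry Energy Co. → Orion Partners LP (R2): 69% × 86% × 54% = 32.0436% of Northgate Shipping BV.
Aggregating (R3): 32.55% + 32.0436% = 64.5936%.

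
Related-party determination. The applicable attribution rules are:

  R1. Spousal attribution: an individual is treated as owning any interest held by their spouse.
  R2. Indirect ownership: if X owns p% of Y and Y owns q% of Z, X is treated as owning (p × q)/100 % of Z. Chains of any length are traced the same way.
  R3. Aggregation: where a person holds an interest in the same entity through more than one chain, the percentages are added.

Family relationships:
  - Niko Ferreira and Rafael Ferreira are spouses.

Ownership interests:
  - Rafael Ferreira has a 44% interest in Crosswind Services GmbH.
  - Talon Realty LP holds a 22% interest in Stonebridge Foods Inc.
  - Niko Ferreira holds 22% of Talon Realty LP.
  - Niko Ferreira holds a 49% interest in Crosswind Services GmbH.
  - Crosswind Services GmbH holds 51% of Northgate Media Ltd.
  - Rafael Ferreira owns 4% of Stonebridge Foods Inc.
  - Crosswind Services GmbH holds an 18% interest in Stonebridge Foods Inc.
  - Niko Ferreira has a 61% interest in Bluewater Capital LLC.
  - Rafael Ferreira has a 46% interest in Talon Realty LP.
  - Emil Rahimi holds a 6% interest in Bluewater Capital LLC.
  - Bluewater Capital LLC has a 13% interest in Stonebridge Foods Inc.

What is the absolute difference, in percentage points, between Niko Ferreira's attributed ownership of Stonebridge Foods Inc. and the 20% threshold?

By spousal attribution (R1), Niko Ferreira is treated as also owning Rafael Ferreira's interest in Talon Realty LP, giving 22% + 46% = 68%.
By spousal attribution (R1), Niko Ferreira is treated as also owning Rafael Ferreira's interest in Crosswind Services GmbH, giving 49% + 44% = 93%.
By spousal attribution (R1), Niko Ferreira is treated as owning Rafael Ferreira's 4% interest in Stonebridge Foods Inc.
Chain via Talon Realty LP (R2): 68% × 22% = 14.96% of Stonebridge Foods Inc.
Chain via Crosswind Services GmbH (R2): 93% × 18% = 16.74% of Stonebridge Foods Inc.
Chain via Bluewater Capital LLC (R2): 61% × 13% = 7.93% of Stonebridge Foods Inc.
Direct interest in Stonebridge Foods Inc: 4%.
Aggregating (R3): 14.96% + 16.74% + 7.93% + 4% = 43.63%.
43.63% exceeds the 20% threshold by 23.63 percentage points.

23.63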